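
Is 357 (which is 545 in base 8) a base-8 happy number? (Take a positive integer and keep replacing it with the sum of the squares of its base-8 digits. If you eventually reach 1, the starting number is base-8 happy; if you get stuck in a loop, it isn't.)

357 = (5,4,5)_8 → 5² + 4² + 5² = 66
66 = (1,0,2)_8 → 1² + 0² + 2² = 5
5 = (5)_8 → 5² = 25
25 = (3,1)_8 → 3² + 1² = 10
10 = (1,2)_8 → 1² + 2² = 5  — 5 already seen; the sequence cycles without reaching 1.

not base-8 happy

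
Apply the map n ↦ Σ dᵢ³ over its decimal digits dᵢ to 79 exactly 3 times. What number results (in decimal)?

160

79 → 7³ + 9³ = 343 + 729 = 1072
1072 → 1³ + 0³ + 7³ + 2³ = 1 + 0 + 343 + 8 = 352
352 → 3³ + 5³ + 2³ = 27 + 125 + 8 = 160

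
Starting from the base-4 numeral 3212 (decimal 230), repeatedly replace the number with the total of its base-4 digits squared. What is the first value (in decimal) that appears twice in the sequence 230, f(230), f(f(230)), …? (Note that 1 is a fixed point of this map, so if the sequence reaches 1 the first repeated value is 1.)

1

230 = (3,2,1,2)_4 → 3² + 2² + 1² + 2² = 18
18 = (1,0,2)_4 → 1² + 0² + 2² = 5
5 = (1,1)_4 → 1² + 1² = 2
2 = (2)_4 → 2² = 4
4 = (1,0)_4 → 1² + 0² = 1  — reached the fixed point 1.
1 → 1, so 1 is the first repeated value.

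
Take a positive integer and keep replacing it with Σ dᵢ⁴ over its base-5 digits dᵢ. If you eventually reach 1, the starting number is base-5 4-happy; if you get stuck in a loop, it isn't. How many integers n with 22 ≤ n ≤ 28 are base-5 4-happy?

22: 22 → 272 → 288 → 114 → 528 → 338 → 194 → 354 → 528  — not base-5 4-happy
23: 23 → 337 → 129 → 257 → 33 → 83 → 163 → 99 → 593 → 499 → 849 → 595 → 593  — not base-5 4-happy
24: 24 → 512 → 288 → 114 → 528 → 338 → 194 → 354 → 528  — not base-5 4-happy
25: 25 → 1  — base-5 4-happy
26: 26 → 2 → 16 → 82 → 98 → 418 → 244 → 594 → 674 → 514 → 528 → 338 → 194 → 354 → 528  — not base-5 4-happy
27: 27 → 17 → 97 → 353 → 353  — not base-5 4-happy
28: 28 → 82 → 98 → 418 → 244 → 594 → 674 → 514 → 528 → 338 → 194 → 354 → 528  — not base-5 4-happy
base-5 4-happy: 25

1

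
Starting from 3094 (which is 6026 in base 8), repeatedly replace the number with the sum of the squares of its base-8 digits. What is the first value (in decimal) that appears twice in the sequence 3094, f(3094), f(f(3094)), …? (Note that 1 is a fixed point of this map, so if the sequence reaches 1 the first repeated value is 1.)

3094 = (6,0,2,6)_8 → 6² + 0² + 2² + 6² = 76
76 = (1,1,4)_8 → 1² + 1² + 4² = 18
18 = (2,2)_8 → 2² + 2² = 8
8 = (1,0)_8 → 1² + 0² = 1  — reached the fixed point 1.
1 → 1, so 1 is the first repeated value.

1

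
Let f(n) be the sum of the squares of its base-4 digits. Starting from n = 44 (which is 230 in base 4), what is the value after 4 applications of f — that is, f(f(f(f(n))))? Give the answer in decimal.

4

44 = (2,3,0)_4 → 2² + 3² + 0² = 13
13 = (3,1)_4 → 3² + 1² = 10
10 = (2,2)_4 → 2² + 2² = 8
8 = (2,0)_4 → 2² + 0² = 4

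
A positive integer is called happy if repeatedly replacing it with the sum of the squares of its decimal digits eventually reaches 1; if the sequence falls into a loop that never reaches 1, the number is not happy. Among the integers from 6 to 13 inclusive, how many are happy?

6: 6 → 36 → 45 → 41 → 17 → 50 → 25 → 29 → 85 → 89 → 145 → 42 → 20 → 4 → 16 → 37 → 58 → 89  (repeats 89)
7: 7 → 49 → 97 → 130 → 10 → 1  (reaches 1)
8: 8 → 64 → 52 → 29 → 85 → 89 → 145 → 42 → 20 → 4 → 16 → 37 → 58 → 89  (repeats 89)
9: 9 → 81 → 65 → 61 → 37 → 58 → 89 → 145 → 42 → 20 → 4 → 16 → 37  (repeats 37)
10: 10 → 1  (reaches 1)
11: 11 → 2 → 4 → 16 → 37 → 58 → 89 → 145 → 42 → 20 → 4  (repeats 4)
12: 12 → 5 → 25 → 29 → 85 → 89 → 145 → 42 → 20 → 4 → 16 → 37 → 58 → 89  (repeats 89)
13: 13 → 10 → 1  (reaches 1)
happy: 7, 10, 13

3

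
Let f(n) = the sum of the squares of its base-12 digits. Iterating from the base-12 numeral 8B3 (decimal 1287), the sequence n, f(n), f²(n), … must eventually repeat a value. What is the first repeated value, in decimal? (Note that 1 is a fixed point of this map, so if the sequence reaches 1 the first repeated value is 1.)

5

1287 = (8,11,3)_12 → 8² + 11² + 3² = 194
194 = (1,4,2)_12 → 1² + 4² + 2² = 21
21 = (1,9)_12 → 1² + 9² = 82
82 = (6,10)_12 → 6² + 10² = 136
136 = (11,4)_12 → 11² + 4² = 137
137 = (11,5)_12 → 11² + 5² = 146
146 = (1,0,2)_12 → 1² + 0² + 2² = 5
5 = (5)_12 → 5² = 25
25 = (2,1)_12 → 2² + 1² = 5  — 5 already appeared earlier.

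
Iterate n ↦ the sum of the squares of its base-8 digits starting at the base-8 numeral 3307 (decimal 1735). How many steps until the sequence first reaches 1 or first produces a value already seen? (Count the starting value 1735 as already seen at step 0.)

1735 = (3,3,0,7)_8 → 67
67 = (1,0,3)_8 → 10
10 = (1,2)_8 → 5
5 = (5)_8 → 25
25 = (3,1)_8 → 10  — 10 repeats.
That took 5 steps.

5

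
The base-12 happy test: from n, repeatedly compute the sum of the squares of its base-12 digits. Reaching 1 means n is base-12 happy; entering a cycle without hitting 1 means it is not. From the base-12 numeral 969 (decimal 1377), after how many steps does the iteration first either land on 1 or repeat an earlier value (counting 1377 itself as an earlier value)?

1377 = (9,6,9)_12 → 9² + 6² + 9² = 81 + 36 + 81 = 198
198 = (1,4,6)_12 → 1² + 4² + 6² = 1 + 16 + 36 = 53
53 = (4,5)_12 → 4² + 5² = 16 + 25 = 41
41 = (3,5)_12 → 3² + 5² = 9 + 25 = 34
34 = (2,10)_12 → 2² + 10² = 4 + 100 = 104
104 = (8,8)_12 → 8² + 8² = 64 + 64 = 128
128 = (10,8)_12 → 10² + 8² = 100 + 64 = 164
164 = (1,1,8)_12 → 1² + 1² + 8² = 1 + 1 + 64 = 66
66 = (5,6)_12 → 5² + 6² = 25 + 36 = 61
61 = (5,1)_12 → 5² + 1² = 25 + 1 = 26
26 = (2,2)_12 → 2² + 2² = 4 + 4 = 8
8 = (8)_12 → 8² = 64
64 = (5,4)_12 → 5² + 4² = 25 + 16 = 41  — 41 repeats.
That took 13 steps.

13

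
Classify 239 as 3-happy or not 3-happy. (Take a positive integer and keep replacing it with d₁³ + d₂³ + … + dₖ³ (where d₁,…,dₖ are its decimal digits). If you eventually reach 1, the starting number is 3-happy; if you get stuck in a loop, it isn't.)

239 → 764
764 → 623
623 → 251
251 → 134
134 → 92
92 → 737
737 → 713
713 → 371
371 → 371  — 371 already seen; the sequence cycles without reaching 1.

not 3-happy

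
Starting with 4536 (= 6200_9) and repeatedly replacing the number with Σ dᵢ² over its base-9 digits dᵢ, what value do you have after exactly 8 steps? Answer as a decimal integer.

4536 = (6,2,0,0)_9 → 6² + 2² + 0² + 0² = 40
40 = (4,4)_9 → 4² + 4² = 32
32 = (3,5)_9 → 3² + 5² = 34
34 = (3,7)_9 → 3² + 7² = 58
58 = (6,4)_9 → 6² + 4² = 52
52 = (5,7)_9 → 5² + 7² = 74
74 = (8,2)_9 → 8² + 2² = 68
68 = (7,5)_9 → 7² + 5² = 74

74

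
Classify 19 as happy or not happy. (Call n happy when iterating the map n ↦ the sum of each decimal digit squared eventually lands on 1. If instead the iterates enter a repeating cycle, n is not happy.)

happy

19 → 1² + 9² = 82
82 → 8² + 2² = 68
68 → 6² + 8² = 100
100 → 1² + 0² + 0² = 1  — reached 1.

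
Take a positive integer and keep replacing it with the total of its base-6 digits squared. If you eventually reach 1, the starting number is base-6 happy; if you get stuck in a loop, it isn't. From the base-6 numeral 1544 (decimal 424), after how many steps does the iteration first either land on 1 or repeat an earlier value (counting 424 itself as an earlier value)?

424 = (1,5,4,4)_6 → 1² + 5² + 4² + 4² = 58
58 = (1,3,4)_6 → 1² + 3² + 4² = 26
26 = (4,2)_6 → 4² + 2² = 20
20 = (3,2)_6 → 3² + 2² = 13
13 = (2,1)_6 → 2² + 1² = 5
5 = (5)_6 → 5² = 25
25 = (4,1)_6 → 4² + 1² = 17
17 = (2,5)_6 → 2² + 5² = 29
29 = (4,5)_6 → 4² + 5² = 41
41 = (1,0,5)_6 → 1² + 0² + 5² = 26  — 26 repeats.
That took 10 steps.

10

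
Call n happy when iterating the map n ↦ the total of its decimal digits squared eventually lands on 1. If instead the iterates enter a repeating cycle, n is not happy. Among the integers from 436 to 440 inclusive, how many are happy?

436: 436 → 61 → 37 → 58 → 89 → 145 → 42 → 20 → 4 → 16 → 37  — not happy
437: 437 → 74 → 65 → 61 → 37 → 58 → 89 → 145 → 42 → 20 → 4 → 16 → 37  — not happy
438: 438 → 89 → 145 → 42 → 20 → 4 → 16 → 37 → 58 → 89  — not happy
439: 439 → 106 → 37 → 58 → 89 → 145 → 42 → 20 → 4 → 16 → 37  — not happy
440: 440 → 32 → 13 → 10 → 1  — happy
happy: 440

1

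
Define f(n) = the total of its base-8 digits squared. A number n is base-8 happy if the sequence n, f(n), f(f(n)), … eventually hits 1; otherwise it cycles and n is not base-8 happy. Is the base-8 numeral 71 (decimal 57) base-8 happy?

57 = (7,1)_8 → 50
50 = (6,2)_8 → 40
40 = (5,0)_8 → 25
25 = (3,1)_8 → 10
10 = (1,2)_8 → 5
5 = (5)_8 → 25  — 25 already seen; the sequence cycles without reaching 1.

not base-8 happy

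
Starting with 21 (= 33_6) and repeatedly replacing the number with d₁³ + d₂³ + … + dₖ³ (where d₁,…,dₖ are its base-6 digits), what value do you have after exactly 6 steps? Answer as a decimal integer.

21 = (3,3)_6 → 54
54 = (1,3,0)_6 → 28
28 = (4,4)_6 → 128
128 = (3,3,2)_6 → 62
62 = (1,4,2)_6 → 73
73 = (2,0,1)_6 → 9

9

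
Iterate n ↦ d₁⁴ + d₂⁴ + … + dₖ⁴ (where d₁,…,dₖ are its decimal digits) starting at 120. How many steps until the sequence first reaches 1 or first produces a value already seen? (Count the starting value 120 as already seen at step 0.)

120 → 1⁴ + 2⁴ + 0⁴ = 17
17 → 1⁴ + 7⁴ = 2402
2402 → 2⁴ + 4⁴ + 0⁴ + 2⁴ = 288
288 → 2⁴ + 8⁴ + 8⁴ = 8208
8208 → 8⁴ + 2⁴ + 0⁴ + 8⁴ = 8208  — 8208 repeats.
That took 5 steps.

5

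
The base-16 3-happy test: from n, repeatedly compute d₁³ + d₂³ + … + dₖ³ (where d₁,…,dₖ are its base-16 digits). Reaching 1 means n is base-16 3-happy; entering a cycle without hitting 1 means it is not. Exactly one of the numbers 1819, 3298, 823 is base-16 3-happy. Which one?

3298

1819: 1819 → 1675 → 2059 → 1843 → 397 → 2710 → 1945 → 1801 → 1072 → 91 → 1456 → 1456  — repeats 1456 (not base-16 3-happy)
3298: 3298 → 4480 → 514 → 16 → 1  — reaches 1 (base-16 3-happy)
823: 823 → 397 → 2710 → 1945 → 1801 → 1072 → 91 → 1456 → 1456  — repeats 1456 (not base-16 3-happy)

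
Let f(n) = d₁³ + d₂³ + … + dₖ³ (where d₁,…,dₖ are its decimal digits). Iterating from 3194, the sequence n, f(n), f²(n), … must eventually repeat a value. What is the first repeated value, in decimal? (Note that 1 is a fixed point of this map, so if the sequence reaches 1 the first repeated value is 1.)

3194 → 821
821 → 521
521 → 134
134 → 92
92 → 737
737 → 713
713 → 371
371 → 371  — 371 already appeared earlier.

371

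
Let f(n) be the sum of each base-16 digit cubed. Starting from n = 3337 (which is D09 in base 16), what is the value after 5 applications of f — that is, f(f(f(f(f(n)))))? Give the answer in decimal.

2206

3337 = (13,0,9)_16 → 13³ + 0³ + 9³ = 2197 + 0 + 729 = 2926
2926 = (11,6,14)_16 → 11³ + 6³ + 14³ = 1331 + 216 + 2744 = 4291
4291 = (1,0,12,3)_16 → 1³ + 0³ + 12³ + 3³ = 1 + 0 + 1728 + 27 = 1756
1756 = (6,13,12)_16 → 6³ + 13³ + 12³ = 216 + 2197 + 1728 = 4141
4141 = (1,0,2,13)_16 → 1³ + 0³ + 2³ + 13³ = 1 + 0 + 8 + 2197 = 2206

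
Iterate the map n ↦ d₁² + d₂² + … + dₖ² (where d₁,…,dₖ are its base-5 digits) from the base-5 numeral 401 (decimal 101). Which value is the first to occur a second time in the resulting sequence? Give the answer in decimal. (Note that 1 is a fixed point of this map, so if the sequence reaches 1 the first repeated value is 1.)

13

101 = (4,0,1)_5 → 4² + 0² + 1² = 17
17 = (3,2)_5 → 3² + 2² = 13
13 = (2,3)_5 → 2² + 3² = 13  — 13 already appeared earlier.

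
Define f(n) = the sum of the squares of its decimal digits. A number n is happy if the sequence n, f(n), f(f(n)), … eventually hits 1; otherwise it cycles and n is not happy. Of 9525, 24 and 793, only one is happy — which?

9525: 9525 → 135 → 35 → 34 → 25 → 29 → 85 → 89 → 145 → 42 → 20 → 4 → 16 → 37 → 58 → 89  — repeats 89 (not happy)
24: 24 → 20 → 4 → 16 → 37 → 58 → 89 → 145 → 42 → 20  — repeats 20 (not happy)
793: 793 → 139 → 91 → 82 → 68 → 100 → 1  — reaches 1 (happy)

793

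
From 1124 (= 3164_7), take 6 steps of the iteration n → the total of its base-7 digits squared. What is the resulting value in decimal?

10

1124 = (3,1,6,4)_7 → 3² + 1² + 6² + 4² = 62
62 = (1,1,6)_7 → 1² + 1² + 6² = 38
38 = (5,3)_7 → 5² + 3² = 34
34 = (4,6)_7 → 4² + 6² = 52
52 = (1,0,3)_7 → 1² + 0² + 3² = 10
10 = (1,3)_7 → 1² + 3² = 10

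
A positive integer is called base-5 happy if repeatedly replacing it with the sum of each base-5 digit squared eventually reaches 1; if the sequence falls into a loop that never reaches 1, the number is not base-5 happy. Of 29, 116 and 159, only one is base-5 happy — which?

159

29: 29 → 17 → 13 → 13  — repeats 13 (not base-5 happy)
116: 116 → 26 → 2 → 4 → 16 → 10 → 4  — repeats 4 (not base-5 happy)
159: 159 → 19 → 25 → 1  — reaches 1 (base-5 happy)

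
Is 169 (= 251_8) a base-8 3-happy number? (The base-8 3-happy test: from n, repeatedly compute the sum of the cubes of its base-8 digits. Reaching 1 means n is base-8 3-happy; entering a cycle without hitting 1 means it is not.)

169 = (2,5,1)_8 → 2³ + 5³ + 1³ = 134
134 = (2,0,6)_8 → 2³ + 0³ + 6³ = 224
224 = (3,4,0)_8 → 3³ + 4³ + 0³ = 91
91 = (1,3,3)_8 → 1³ + 3³ + 3³ = 55
55 = (6,7)_8 → 6³ + 7³ = 559
559 = (1,0,5,7)_8 → 1³ + 0³ + 5³ + 7³ = 469
469 = (7,2,5)_8 → 7³ + 2³ + 5³ = 476
476 = (7,3,4)_8 → 7³ + 3³ + 4³ = 434
434 = (6,6,2)_8 → 6³ + 6³ + 2³ = 440
440 = (6,7,0)_8 → 6³ + 7³ + 0³ = 559  — 559 already seen; the sequence cycles without reaching 1.

not base-8 3-happy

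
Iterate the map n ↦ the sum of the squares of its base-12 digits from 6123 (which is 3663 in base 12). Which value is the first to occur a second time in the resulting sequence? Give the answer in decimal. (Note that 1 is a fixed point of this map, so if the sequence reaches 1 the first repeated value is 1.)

50

6123 = (3,6,6,3)_12 → 3² + 6² + 6² + 3² = 9 + 36 + 36 + 9 = 90
90 = (7,6)_12 → 7² + 6² = 49 + 36 = 85
85 = (7,1)_12 → 7² + 1² = 49 + 1 = 50
50 = (4,2)_12 → 4² + 2² = 16 + 4 = 20
20 = (1,8)_12 → 1² + 8² = 1 + 64 = 65
65 = (5,5)_12 → 5² + 5² = 25 + 25 = 50  — 50 already appeared earlier.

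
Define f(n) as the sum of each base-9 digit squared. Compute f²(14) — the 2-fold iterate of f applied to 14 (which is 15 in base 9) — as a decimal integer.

14 = (1,5)_9 → 1² + 5² = 1 + 25 = 26
26 = (2,8)_9 → 2² + 8² = 4 + 64 = 68

68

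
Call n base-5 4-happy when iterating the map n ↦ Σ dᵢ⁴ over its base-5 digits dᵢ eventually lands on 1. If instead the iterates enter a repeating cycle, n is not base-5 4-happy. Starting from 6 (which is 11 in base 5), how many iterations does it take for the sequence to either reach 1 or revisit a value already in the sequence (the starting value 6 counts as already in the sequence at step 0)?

6 = (1,1)_5 → 2
2 = (2)_5 → 16
16 = (3,1)_5 → 82
82 = (3,1,2)_5 → 98
98 = (3,4,3)_5 → 418
418 = (3,1,3,3)_5 → 244
244 = (1,4,3,4)_5 → 594
594 = (4,3,3,4)_5 → 674
674 = (1,0,1,4,4)_5 → 514
514 = (4,0,2,4)_5 → 528
528 = (4,1,0,3)_5 → 338
338 = (2,3,2,3)_5 → 194
194 = (1,2,3,4)_5 → 354
354 = (2,4,0,4)_5 → 528  — 528 repeats.
That took 14 steps.

14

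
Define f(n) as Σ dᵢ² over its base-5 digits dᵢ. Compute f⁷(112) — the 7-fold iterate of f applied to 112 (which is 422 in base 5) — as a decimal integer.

10

112 = (4,2,2)_5 → 4² + 2² + 2² = 16 + 4 + 4 = 24
24 = (4,4)_5 → 4² + 4² = 16 + 16 = 32
32 = (1,1,2)_5 → 1² + 1² + 2² = 1 + 1 + 4 = 6
6 = (1,1)_5 → 1² + 1² = 1 + 1 = 2
2 = (2)_5 → 2² = 4
4 = (4)_5 → 4² = 16
16 = (3,1)_5 → 3² + 1² = 9 + 1 = 10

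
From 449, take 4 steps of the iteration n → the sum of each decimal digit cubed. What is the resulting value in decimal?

74

449 → 857
857 → 980
980 → 1241
1241 → 74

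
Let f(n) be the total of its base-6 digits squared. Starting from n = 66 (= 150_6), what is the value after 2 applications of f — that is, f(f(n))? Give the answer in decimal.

66 = (1,5,0)_6 → 1² + 5² + 0² = 1 + 25 + 0 = 26
26 = (4,2)_6 → 4² + 2² = 16 + 4 = 20

20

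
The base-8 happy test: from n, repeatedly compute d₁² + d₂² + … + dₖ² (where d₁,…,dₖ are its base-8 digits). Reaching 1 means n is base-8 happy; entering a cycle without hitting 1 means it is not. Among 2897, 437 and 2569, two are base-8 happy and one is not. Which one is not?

2897: 2897 → 55 → 85 → 30 → 45 → 50 → 40 → 25 → 10 → 5 → 25  — repeats 25 (not base-8 happy)
437: 437 → 97 → 18 → 8 → 1  — reaches 1 (base-8 happy)
2569: 2569 → 27 → 18 → 8 → 1  — reaches 1 (base-8 happy)

2897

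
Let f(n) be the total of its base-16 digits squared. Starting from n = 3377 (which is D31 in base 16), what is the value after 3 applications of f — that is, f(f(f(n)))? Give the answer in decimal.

3377 = (13,3,1)_16 → 13² + 3² + 1² = 179
179 = (11,3)_16 → 11² + 3² = 130
130 = (8,2)_16 → 8² + 2² = 68

68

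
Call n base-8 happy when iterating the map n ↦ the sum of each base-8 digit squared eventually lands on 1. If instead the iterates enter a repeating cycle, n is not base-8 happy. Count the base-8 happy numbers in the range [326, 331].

326: 326 → 61 → 74 → 6 → 36 → 32 → 16 → 4 → 16  (repeats 16)
327: 327 → 74 → 6 → 36 → 32 → 16 → 4 → 16  (repeats 16)
328: 328 → 26 → 13 → 26  (repeats 26)
329: 329 → 27 → 18 → 8 → 1  (reaches 1)
330: 330 → 30 → 45 → 50 → 40 → 25 → 10 → 5 → 25  (repeats 25)
331: 331 → 35 → 25 → 10 → 5 → 25  (repeats 25)
base-8 happy: 329

1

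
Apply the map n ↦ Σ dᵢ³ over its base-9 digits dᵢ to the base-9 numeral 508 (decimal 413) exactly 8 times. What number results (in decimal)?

413 = (5,0,8)_9 → 5³ + 0³ + 8³ = 125 + 0 + 512 = 637
637 = (7,7,7)_9 → 7³ + 7³ + 7³ = 343 + 343 + 343 = 1029
1029 = (1,3,6,3)_9 → 1³ + 3³ + 6³ + 3³ = 1 + 27 + 216 + 27 = 271
271 = (3,3,1)_9 → 3³ + 3³ + 1³ = 27 + 27 + 1 = 55
55 = (6,1)_9 → 6³ + 1³ = 216 + 1 = 217
217 = (2,6,1)_9 → 2³ + 6³ + 1³ = 8 + 216 + 1 = 225
225 = (2,7,0)_9 → 2³ + 7³ + 0³ = 8 + 343 + 0 = 351
351 = (4,3,0)_9 → 4³ + 3³ + 0³ = 64 + 27 + 0 = 91

91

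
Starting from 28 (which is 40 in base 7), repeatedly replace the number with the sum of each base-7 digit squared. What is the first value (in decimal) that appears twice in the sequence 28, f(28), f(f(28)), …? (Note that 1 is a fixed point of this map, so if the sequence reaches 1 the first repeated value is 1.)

16

28 = (4,0)_7 → 4² + 0² = 16
16 = (2,2)_7 → 2² + 2² = 8
8 = (1,1)_7 → 1² + 1² = 2
2 = (2)_7 → 2² = 4
4 = (4)_7 → 4² = 16  — 16 already appeared earlier.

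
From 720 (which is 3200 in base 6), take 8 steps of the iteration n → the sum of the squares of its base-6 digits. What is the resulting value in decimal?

20

720 = (3,2,0,0)_6 → 3² + 2² + 0² + 0² = 13
13 = (2,1)_6 → 2² + 1² = 5
5 = (5)_6 → 5² = 25
25 = (4,1)_6 → 4² + 1² = 17
17 = (2,5)_6 → 2² + 5² = 29
29 = (4,5)_6 → 4² + 5² = 41
41 = (1,0,5)_6 → 1² + 0² + 5² = 26
26 = (4,2)_6 → 4² + 2² = 20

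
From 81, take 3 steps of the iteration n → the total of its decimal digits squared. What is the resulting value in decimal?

37

81 → 8² + 1² = 65
65 → 6² + 5² = 61
61 → 6² + 1² = 37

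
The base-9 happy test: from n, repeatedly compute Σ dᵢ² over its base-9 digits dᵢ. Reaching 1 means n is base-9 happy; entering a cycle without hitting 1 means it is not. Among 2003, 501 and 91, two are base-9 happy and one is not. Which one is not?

2003: 2003 → 101 → 9 → 1  — reaches 1 (base-9 happy)
501: 501 → 73 → 65 → 53 → 89 → 65  — repeats 65 (not base-9 happy)
91: 91 → 3 → 9 → 1  — reaches 1 (base-9 happy)

501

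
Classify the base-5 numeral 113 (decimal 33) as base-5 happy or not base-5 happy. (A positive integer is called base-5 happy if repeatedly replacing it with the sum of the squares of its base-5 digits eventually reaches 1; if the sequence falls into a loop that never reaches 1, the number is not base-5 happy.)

33 = (1,1,3)_5 → 1² + 1² + 3² = 11
11 = (2,1)_5 → 2² + 1² = 5
5 = (1,0)_5 → 1² + 0² = 1  — reached 1.

base-5 happy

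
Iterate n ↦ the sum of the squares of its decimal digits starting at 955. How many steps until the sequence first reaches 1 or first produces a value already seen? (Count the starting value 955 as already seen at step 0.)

955 → 9² + 5² + 5² = 131
131 → 1² + 3² + 1² = 11
11 → 1² + 1² = 2
2 → 2² = 4
4 → 4² = 16
16 → 1² + 6² = 37
37 → 3² + 7² = 58
58 → 5² + 8² = 89
89 → 8² + 9² = 145
145 → 1² + 4² + 5² = 42
42 → 4² + 2² = 20
20 → 2² + 0² = 4  — 4 repeats.
That took 12 steps.

12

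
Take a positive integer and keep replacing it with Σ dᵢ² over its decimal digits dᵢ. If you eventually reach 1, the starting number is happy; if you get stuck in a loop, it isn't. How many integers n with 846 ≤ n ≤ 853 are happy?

846: 846 → 116 → 38 → 73 → 58 → 89 → 145 → 42 → 20 → 4 → 16 → 37 → 58  — not happy
847: 847 → 129 → 86 → 100 → 1  — happy
848: 848 → 144 → 33 → 18 → 65 → 61 → 37 → 58 → 89 → 145 → 42 → 20 → 4 → 16 → 37  — not happy
849: 849 → 161 → 38 → 73 → 58 → 89 → 145 → 42 → 20 → 4 → 16 → 37 → 58  — not happy
850: 850 → 89 → 145 → 42 → 20 → 4 → 16 → 37 → 58 → 89  — not happy
851: 851 → 90 → 81 → 65 → 61 → 37 → 58 → 89 → 145 → 42 → 20 → 4 → 16 → 37  — not happy
852: 852 → 93 → 90 → 81 → 65 → 61 → 37 → 58 → 89 → 145 → 42 → 20 → 4 → 16 → 37  — not happy
853: 853 → 98 → 145 → 42 → 20 → 4 → 16 → 37 → 58 → 89 → 145  — not happy
happy: 847

1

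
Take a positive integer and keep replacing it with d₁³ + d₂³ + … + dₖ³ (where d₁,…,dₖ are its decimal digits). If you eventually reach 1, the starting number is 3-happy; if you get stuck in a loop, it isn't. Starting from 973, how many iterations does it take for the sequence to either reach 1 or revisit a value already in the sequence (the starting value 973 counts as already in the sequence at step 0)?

973 → 9³ + 7³ + 3³ = 1099
1099 → 1³ + 0³ + 9³ + 9³ = 1459
1459 → 1³ + 4³ + 5³ + 9³ = 919
919 → 9³ + 1³ + 9³ = 1459  — 1459 repeats.
That took 4 steps.

4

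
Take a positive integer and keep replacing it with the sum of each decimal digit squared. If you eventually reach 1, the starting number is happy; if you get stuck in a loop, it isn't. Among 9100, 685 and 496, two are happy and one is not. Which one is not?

9100: 9100 → 82 → 68 → 100 → 1  — reaches 1 (happy)
685: 685 → 125 → 30 → 9 → 81 → 65 → 61 → 37 → 58 → 89 → 145 → 42 → 20 → 4 → 16 → 37  — repeats 37 (not happy)
496: 496 → 133 → 19 → 82 → 68 → 100 → 1  — reaches 1 (happy)

685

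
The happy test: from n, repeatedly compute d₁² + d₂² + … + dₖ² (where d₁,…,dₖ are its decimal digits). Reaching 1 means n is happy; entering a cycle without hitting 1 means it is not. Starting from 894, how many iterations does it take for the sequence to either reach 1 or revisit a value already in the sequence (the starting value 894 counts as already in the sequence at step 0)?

894 → 161
161 → 38
38 → 73
73 → 58
58 → 89
89 → 145
145 → 42
42 → 20
20 → 4
4 → 16
16 → 37
37 → 58  — 58 repeats.
That took 12 steps.

12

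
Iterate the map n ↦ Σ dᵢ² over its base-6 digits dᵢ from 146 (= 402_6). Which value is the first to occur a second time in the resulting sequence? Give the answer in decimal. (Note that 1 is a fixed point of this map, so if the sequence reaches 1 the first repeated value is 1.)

146 = (4,0,2)_6 → 4² + 0² + 2² = 20
20 = (3,2)_6 → 3² + 2² = 13
13 = (2,1)_6 → 2² + 1² = 5
5 = (5)_6 → 5² = 25
25 = (4,1)_6 → 4² + 1² = 17
17 = (2,5)_6 → 2² + 5² = 29
29 = (4,5)_6 → 4² + 5² = 41
41 = (1,0,5)_6 → 1² + 0² + 5² = 26
26 = (4,2)_6 → 4² + 2² = 20  — 20 already appeared earlier.

20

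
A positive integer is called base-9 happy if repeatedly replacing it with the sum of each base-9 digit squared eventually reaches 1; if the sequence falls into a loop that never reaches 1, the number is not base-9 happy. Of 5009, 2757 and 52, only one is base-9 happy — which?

5009: 5009 → 159 → 101 → 9 → 1  — reaches 1 (base-9 happy)
2757: 2757 → 67 → 65 → 53 → 89 → 65  — repeats 65 (not base-9 happy)
52: 52 → 74 → 68 → 74  — repeats 74 (not base-9 happy)

5009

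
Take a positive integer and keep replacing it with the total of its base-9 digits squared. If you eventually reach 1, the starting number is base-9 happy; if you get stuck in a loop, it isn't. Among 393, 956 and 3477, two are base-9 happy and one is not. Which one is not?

956

393: 393 → 101 → 9 → 1  — reaches 1 (base-9 happy)
956: 956 → 58 → 52 → 74 → 68 → 74  — repeats 74 (not base-9 happy)
3477: 3477 → 125 → 81 → 1  — reaches 1 (base-9 happy)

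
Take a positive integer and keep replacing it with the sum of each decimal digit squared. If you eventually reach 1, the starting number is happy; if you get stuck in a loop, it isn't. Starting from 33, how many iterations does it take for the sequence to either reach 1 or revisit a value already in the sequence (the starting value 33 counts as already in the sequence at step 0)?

33 → 3² + 3² = 18
18 → 1² + 8² = 65
65 → 6² + 5² = 61
61 → 6² + 1² = 37
37 → 3² + 7² = 58
58 → 5² + 8² = 89
89 → 8² + 9² = 145
145 → 1² + 4² + 5² = 42
42 → 4² + 2² = 20
20 → 2² + 0² = 4
4 → 4² = 16
16 → 1² + 6² = 37  — 37 repeats.
That took 12 steps.

12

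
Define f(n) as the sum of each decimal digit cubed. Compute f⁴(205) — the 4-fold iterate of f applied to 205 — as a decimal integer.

133

205 → 133
133 → 55
55 → 250
250 → 133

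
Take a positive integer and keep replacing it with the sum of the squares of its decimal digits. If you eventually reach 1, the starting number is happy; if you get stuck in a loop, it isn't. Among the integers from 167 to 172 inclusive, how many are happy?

1

167: 167 → 86 → 100 → 1  — happy
168: 168 → 101 → 2 → 4 → 16 → 37 → 58 → 89 → 145 → 42 → 20 → 4  — not happy
169: 169 → 118 → 66 → 72 → 53 → 34 → 25 → 29 → 85 → 89 → 145 → 42 → 20 → 4 → 16 → 37 → 58 → 89  — not happy
170: 170 → 50 → 25 → 29 → 85 → 89 → 145 → 42 → 20 → 4 → 16 → 37 → 58 → 89  — not happy
171: 171 → 51 → 26 → 40 → 16 → 37 → 58 → 89 → 145 → 42 → 20 → 4 → 16  — not happy
172: 172 → 54 → 41 → 17 → 50 → 25 → 29 → 85 → 89 → 145 → 42 → 20 → 4 → 16 → 37 → 58 → 89  — not happy
happy: 167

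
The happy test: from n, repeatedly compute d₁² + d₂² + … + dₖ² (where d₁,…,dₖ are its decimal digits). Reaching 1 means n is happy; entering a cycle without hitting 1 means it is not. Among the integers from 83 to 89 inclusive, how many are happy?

83: 83 → 73 → 58 → 89 → 145 → 42 → 20 → 4 → 16 → 37 → 58  — not happy
84: 84 → 80 → 64 → 52 → 29 → 85 → 89 → 145 → 42 → 20 → 4 → 16 → 37 → 58 → 89  — not happy
85: 85 → 89 → 145 → 42 → 20 → 4 → 16 → 37 → 58 → 89  — not happy
86: 86 → 100 → 1  — happy
87: 87 → 113 → 11 → 2 → 4 → 16 → 37 → 58 → 89 → 145 → 42 → 20 → 4  — not happy
88: 88 → 128 → 69 → 117 → 51 → 26 → 40 → 16 → 37 → 58 → 89 → 145 → 42 → 20 → 4 → 16  — not happy
89: 89 → 145 → 42 → 20 → 4 → 16 → 37 → 58 → 89  — not happy
happy: 86

1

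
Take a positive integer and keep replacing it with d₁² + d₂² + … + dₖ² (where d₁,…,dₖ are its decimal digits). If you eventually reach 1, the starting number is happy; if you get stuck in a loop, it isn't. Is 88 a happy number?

not happy

88 → 128
128 → 69
69 → 117
117 → 51
51 → 26
26 → 40
40 → 16
16 → 37
37 → 58
58 → 89
89 → 145
145 → 42
42 → 20
20 → 4
4 → 16  — 16 already seen; the sequence cycles without reaching 1.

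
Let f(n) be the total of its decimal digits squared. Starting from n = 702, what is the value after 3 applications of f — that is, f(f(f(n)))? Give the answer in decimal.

25

702 → 7² + 0² + 2² = 53
53 → 5² + 3² = 34
34 → 3² + 4² = 25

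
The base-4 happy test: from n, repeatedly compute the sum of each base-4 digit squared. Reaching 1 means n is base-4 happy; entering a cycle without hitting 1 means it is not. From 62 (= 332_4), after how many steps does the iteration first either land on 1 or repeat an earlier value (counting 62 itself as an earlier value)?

62 = (3,3,2)_4 → 3² + 3² + 2² = 9 + 9 + 4 = 22
22 = (1,1,2)_4 → 1² + 1² + 2² = 1 + 1 + 4 = 6
6 = (1,2)_4 → 1² + 2² = 1 + 4 = 5
5 = (1,1)_4 → 1² + 1² = 1 + 1 = 2
2 = (2)_4 → 2² = 4
4 = (1,0)_4 → 1² + 0² = 1 + 0 = 1  — reached 1.
That took 6 steps.

6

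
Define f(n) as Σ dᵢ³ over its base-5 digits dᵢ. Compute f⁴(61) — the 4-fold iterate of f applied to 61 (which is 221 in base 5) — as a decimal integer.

61 = (2,2,1)_5 → 2³ + 2³ + 1³ = 8 + 8 + 1 = 17
17 = (3,2)_5 → 3³ + 2³ = 27 + 8 = 35
35 = (1,2,0)_5 → 1³ + 2³ + 0³ = 1 + 8 + 0 = 9
9 = (1,4)_5 → 1³ + 4³ = 1 + 64 = 65

65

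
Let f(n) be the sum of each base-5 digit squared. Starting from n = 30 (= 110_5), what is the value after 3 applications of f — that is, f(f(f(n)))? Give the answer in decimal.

30 = (1,1,0)_5 → 1² + 1² + 0² = 1 + 1 + 0 = 2
2 = (2)_5 → 2² = 4
4 = (4)_5 → 4² = 16

16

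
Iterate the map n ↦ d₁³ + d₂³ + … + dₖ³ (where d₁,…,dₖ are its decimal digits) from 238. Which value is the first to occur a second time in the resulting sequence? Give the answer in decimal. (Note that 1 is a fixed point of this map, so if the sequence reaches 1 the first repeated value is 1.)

238 → 2³ + 3³ + 8³ = 8 + 27 + 512 = 547
547 → 5³ + 4³ + 7³ = 125 + 64 + 343 = 532
532 → 5³ + 3³ + 2³ = 125 + 27 + 8 = 160
160 → 1³ + 6³ + 0³ = 1 + 216 + 0 = 217
217 → 2³ + 1³ + 7³ = 8 + 1 + 343 = 352
352 → 3³ + 5³ + 2³ = 27 + 125 + 8 = 160  — 160 already appeared earlier.

160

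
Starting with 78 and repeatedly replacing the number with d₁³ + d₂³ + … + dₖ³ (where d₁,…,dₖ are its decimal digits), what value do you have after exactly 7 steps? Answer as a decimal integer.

78 → 7³ + 8³ = 343 + 512 = 855
855 → 8³ + 5³ + 5³ = 512 + 125 + 125 = 762
762 → 7³ + 6³ + 2³ = 343 + 216 + 8 = 567
567 → 5³ + 6³ + 7³ = 125 + 216 + 343 = 684
684 → 6³ + 8³ + 4³ = 216 + 512 + 64 = 792
792 → 7³ + 9³ + 2³ = 343 + 729 + 8 = 1080
1080 → 1³ + 0³ + 8³ + 0³ = 1 + 0 + 512 + 0 = 513

513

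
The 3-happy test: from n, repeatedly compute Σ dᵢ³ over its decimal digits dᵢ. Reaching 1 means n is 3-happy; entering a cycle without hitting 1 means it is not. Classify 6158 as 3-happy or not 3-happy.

6158 → 854
854 → 701
701 → 344
344 → 155
155 → 251
251 → 134
134 → 92
92 → 737
737 → 713
713 → 371
371 → 371  — 371 already seen; the sequence cycles without reaching 1.

not 3-happy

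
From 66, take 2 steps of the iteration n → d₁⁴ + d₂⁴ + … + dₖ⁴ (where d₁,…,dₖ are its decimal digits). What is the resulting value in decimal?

66 → 2592
2592 → 7218

7218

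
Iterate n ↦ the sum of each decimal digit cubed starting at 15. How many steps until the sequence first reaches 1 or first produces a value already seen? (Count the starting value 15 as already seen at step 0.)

15 → 1³ + 5³ = 126
126 → 1³ + 2³ + 6³ = 225
225 → 2³ + 2³ + 5³ = 141
141 → 1³ + 4³ + 1³ = 66
66 → 6³ + 6³ = 432
432 → 4³ + 3³ + 2³ = 99
99 → 9³ + 9³ = 1458
1458 → 1³ + 4³ + 5³ + 8³ = 702
702 → 7³ + 0³ + 2³ = 351
351 → 3³ + 5³ + 1³ = 153
153 → 1³ + 5³ + 3³ = 153  — 153 repeats.
That took 11 steps.

11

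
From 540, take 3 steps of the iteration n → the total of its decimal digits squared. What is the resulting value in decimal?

540 → 5² + 4² + 0² = 25 + 16 + 0 = 41
41 → 4² + 1² = 16 + 1 = 17
17 → 1² + 7² = 1 + 49 = 50

50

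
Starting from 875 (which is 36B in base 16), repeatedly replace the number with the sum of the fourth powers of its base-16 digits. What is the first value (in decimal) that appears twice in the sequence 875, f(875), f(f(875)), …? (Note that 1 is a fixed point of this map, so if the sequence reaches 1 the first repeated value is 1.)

875 = (3,6,11)_16 → 3⁴ + 6⁴ + 11⁴ = 16018
16018 = (3,14,9,2)_16 → 3⁴ + 14⁴ + 9⁴ + 2⁴ = 45074
45074 = (11,0,1,2)_16 → 11⁴ + 0⁴ + 1⁴ + 2⁴ = 14658
14658 = (3,9,4,2)_16 → 3⁴ + 9⁴ + 4⁴ + 2⁴ = 6914
6914 = (1,11,0,2)_16 → 1⁴ + 11⁴ + 0⁴ + 2⁴ = 14658  — 14658 already appeared earlier.

14658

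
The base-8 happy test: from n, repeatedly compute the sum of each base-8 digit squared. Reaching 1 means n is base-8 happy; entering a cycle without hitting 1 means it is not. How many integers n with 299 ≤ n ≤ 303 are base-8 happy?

1

299: 299 → 50 → 40 → 25 → 10 → 5 → 25  — not base-8 happy
300: 300 → 57 → 50 → 40 → 25 → 10 → 5 → 25  — not base-8 happy
301: 301 → 66 → 5 → 25 → 10 → 5  — not base-8 happy
302: 302 → 77 → 27 → 18 → 8 → 1  — base-8 happy
303: 303 → 90 → 14 → 37 → 41 → 26 → 13 → 26  — not base-8 happy
base-8 happy: 302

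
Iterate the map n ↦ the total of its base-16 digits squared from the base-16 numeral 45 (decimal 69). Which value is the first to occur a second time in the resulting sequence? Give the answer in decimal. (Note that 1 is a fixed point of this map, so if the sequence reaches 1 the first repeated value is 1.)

69 = (4,5)_16 → 4² + 5² = 16 + 25 = 41
41 = (2,9)_16 → 2² + 9² = 4 + 81 = 85
85 = (5,5)_16 → 5² + 5² = 25 + 25 = 50
50 = (3,2)_16 → 3² + 2² = 9 + 4 = 13
13 = (13)_16 → 13² = 169
169 = (10,9)_16 → 10² + 9² = 100 + 81 = 181
181 = (11,5)_16 → 11² + 5² = 121 + 25 = 146
146 = (9,2)_16 → 9² + 2² = 81 + 4 = 85  — 85 already appeared earlier.

85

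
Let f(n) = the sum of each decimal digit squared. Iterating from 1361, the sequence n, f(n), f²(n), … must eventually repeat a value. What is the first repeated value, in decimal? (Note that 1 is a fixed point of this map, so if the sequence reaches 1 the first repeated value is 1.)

37

1361 → 47
47 → 65
65 → 61
61 → 37
37 → 58
58 → 89
89 → 145
145 → 42
42 → 20
20 → 4
4 → 16
16 → 37  — 37 already appeared earlier.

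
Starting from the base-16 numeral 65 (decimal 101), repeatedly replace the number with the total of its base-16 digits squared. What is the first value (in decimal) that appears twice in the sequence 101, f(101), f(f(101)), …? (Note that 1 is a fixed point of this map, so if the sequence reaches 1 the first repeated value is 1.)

169

101 = (6,5)_16 → 61
61 = (3,13)_16 → 178
178 = (11,2)_16 → 125
125 = (7,13)_16 → 218
218 = (13,10)_16 → 269
269 = (1,0,13)_16 → 170
170 = (10,10)_16 → 200
200 = (12,8)_16 → 208
208 = (13,0)_16 → 169
169 = (10,9)_16 → 181
181 = (11,5)_16 → 146
146 = (9,2)_16 → 85
85 = (5,5)_16 → 50
50 = (3,2)_16 → 13
13 = (13)_16 → 169  — 169 already appeared earlier.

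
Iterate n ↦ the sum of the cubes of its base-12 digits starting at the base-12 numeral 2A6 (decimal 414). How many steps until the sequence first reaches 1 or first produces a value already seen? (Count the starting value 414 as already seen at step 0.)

414 = (2,10,6)_12 → 2³ + 10³ + 6³ = 1224
1224 = (8,6,0)_12 → 8³ + 6³ + 0³ = 728
728 = (5,0,8)_12 → 5³ + 0³ + 8³ = 637
637 = (4,5,1)_12 → 4³ + 5³ + 1³ = 190
190 = (1,3,10)_12 → 1³ + 3³ + 10³ = 1028
1028 = (7,1,8)_12 → 7³ + 1³ + 8³ = 856
856 = (5,11,4)_12 → 5³ + 11³ + 4³ = 1520
1520 = (10,6,8)_12 → 10³ + 6³ + 8³ = 1728
1728 = (1,0,0,0)_12 → 1³ + 0³ + 0³ + 0³ = 1  — reached 1.
That took 9 steps.

9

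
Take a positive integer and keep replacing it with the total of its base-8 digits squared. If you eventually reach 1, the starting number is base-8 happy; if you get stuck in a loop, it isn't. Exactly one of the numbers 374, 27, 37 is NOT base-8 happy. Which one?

374: 374 → 97 → 18 → 8 → 1  — reaches 1 (base-8 happy)
27: 27 → 18 → 8 → 1  — reaches 1 (base-8 happy)
37: 37 → 41 → 26 → 13 → 26  — repeats 26 (not base-8 happy)

37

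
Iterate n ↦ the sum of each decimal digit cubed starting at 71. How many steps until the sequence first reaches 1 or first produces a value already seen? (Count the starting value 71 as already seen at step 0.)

9

71 → 7³ + 1³ = 343 + 1 = 344
344 → 3³ + 4³ + 4³ = 27 + 64 + 64 = 155
155 → 1³ + 5³ + 5³ = 1 + 125 + 125 = 251
251 → 2³ + 5³ + 1³ = 8 + 125 + 1 = 134
134 → 1³ + 3³ + 4³ = 1 + 27 + 64 = 92
92 → 9³ + 2³ = 729 + 8 = 737
737 → 7³ + 3³ + 7³ = 343 + 27 + 343 = 713
713 → 7³ + 1³ + 3³ = 343 + 1 + 27 = 371
371 → 3³ + 7³ + 1³ = 27 + 343 + 1 = 371  — 371 repeats.
That took 9 steps.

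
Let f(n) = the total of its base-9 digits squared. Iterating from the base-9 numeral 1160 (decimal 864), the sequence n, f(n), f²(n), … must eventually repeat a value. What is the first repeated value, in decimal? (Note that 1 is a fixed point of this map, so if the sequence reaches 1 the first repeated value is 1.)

50

864 = (1,1,6,0)_9 → 1² + 1² + 6² + 0² = 38
38 = (4,2)_9 → 4² + 2² = 20
20 = (2,2)_9 → 2² + 2² = 8
8 = (8)_9 → 8² = 64
64 = (7,1)_9 → 7² + 1² = 50
50 = (5,5)_9 → 5² + 5² = 50  — 50 already appeared earlier.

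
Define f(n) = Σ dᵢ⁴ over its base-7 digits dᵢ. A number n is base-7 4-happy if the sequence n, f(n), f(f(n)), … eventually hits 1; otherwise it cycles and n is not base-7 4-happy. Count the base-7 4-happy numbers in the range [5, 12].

5: 5 → 625 → 1267 → 1633 → 913 → 609 → 707 → 97 → 2593 → 1459 → 963 → 1153 → 803 → 673 → 1923 → 1507 → 913  (repeats 913)
6: 6 → 1296 → 788 → 288 → 1922 → 1138 → 354 → 258 → 1922  (repeats 1922)
7: 7 → 1  (reaches 1)
8: 8 → 2 → 16 → 32 → 512 → 164 → 178 → 418 → 708 → 98 → 16  (repeats 16)
9: 9 → 17 → 97 → 2593 → 1459 → 963 → 1153 → 803 → 673 → 1923 → 1507 → 913 → 609 → 707 → 97  (repeats 97)
10: 10 → 82 → 882 → 272 → 2002 → 2546 → 1938 → 2258 → 1808 → 1938  (repeats 1938)
11: 11 → 257 → 1251 → 1043 → 97 → 2593 → 1459 → 963 → 1153 → 803 → 673 → 1923 → 1507 → 913 → 609 → 707 → 97  (repeats 97)
12: 12 → 626 → 1332 → 1394 → 338 → 2608 → 514 → 244 → 2848 → 1314 → 1956 → 2258 → 1808 → 1938 → 2258  (repeats 2258)
base-7 4-happy: 7

1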